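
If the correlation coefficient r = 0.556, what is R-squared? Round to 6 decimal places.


R^2 = r^2 = (0.556)^2 = 0.309136

0.309136


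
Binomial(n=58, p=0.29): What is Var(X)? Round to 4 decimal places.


Var = n*p*(1-p) = 58 * 0.29 * 0.71 = 11.9422

11.9422


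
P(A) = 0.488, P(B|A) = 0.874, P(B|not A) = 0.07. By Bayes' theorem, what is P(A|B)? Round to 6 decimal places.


P(A|B) = P(B|A)*P(A) / P(B), P(B) = P(B|A)*P(A) + P(B|not A)*P(not A)
P(B|A)*P(A) = 0.874 * 0.488 = 0.426512
P(B|not A)*P(not A) = 0.07 * 0.512 = 0.03584
P(B) = 0.426512 + 0.03584 = 0.462352
P(A|B) = 0.426512 / 0.462352 ≈ 0.92248330

0.922483


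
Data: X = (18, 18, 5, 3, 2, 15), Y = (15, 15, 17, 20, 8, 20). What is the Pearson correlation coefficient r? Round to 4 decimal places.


r = sum((xi-xbar)(yi-ybar)) / sqrt(sum((xi-xbar)^2) * sum((yi-ybar)^2))
n = 6, xbar = 61/6 ≈ 10.166667, ybar = 95/6 ≈ 15.833333
Sxy = sum((xi-xbar)(yi-ybar)) = 211/6 ≈ 35.166667
Sxx = sum((xi-xbar)^2) = 1745/6 ≈ 290.833333
Syy = sum((yi-ybar)^2) = 593/6 ≈ 98.833333
sqrt(Sxx*Syy) ≈ 169.540638
r = Sxy / sqrt(Sxx*Syy) = 35.166667 / 169.540638 ≈ 0.207423

0.2074


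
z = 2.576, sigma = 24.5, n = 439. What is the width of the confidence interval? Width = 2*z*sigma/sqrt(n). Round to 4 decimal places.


width = 2*z*sigma/sqrt(n)
2*z*sigma = 2 * 2.576 * 24.5 = 126.224
sqrt(439) ≈ 20.952327
width = 126.224 / 20.952327 ≈ 6.024343

6.0243


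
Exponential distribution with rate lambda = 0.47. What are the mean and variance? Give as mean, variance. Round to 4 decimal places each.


mean = 1/lam, var = 1/lam^2
mean = 1 / 0.47 = 100/47 ≈ 2.127660
lam^2 = 0.47^2 = 0.2209
var = 1 / 0.2209 = 10000/2209 ≈ 4.526935

2.1277, 4.5269


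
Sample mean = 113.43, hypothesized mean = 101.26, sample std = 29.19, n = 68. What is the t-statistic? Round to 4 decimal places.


t = (xbar - mu0) / (s/sqrt(n))
xbar - mu0 = 113.43 - 101.26 = 12.17
sqrt(68) ≈ 8.24621125
s/sqrt(n) = 29.19 / 8.24621125 ≈ 3.53980745
t = 12.17 / 3.53980745 ≈ 3.438040

3.4380


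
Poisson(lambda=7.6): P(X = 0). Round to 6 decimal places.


P = e^(-lam) * lam^k / k!
e^(-7.6) ≈ 0.0005004514
lam^k = 7.6^0 = 1
k! = 0! = 1
P = 0.0005004514 * 1 / 1 ≈ 0.000500

0.000500


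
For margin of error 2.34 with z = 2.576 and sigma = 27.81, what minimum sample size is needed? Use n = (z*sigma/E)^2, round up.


z*sigma/E = 2.576 * 27.81 / 2.34 = 49749/1625 ≈ 30.614769
(z*sigma/E)^2 ≈ 937.264095
round up: n = 938

938


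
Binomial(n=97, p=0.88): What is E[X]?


E[X] = n*p = 97 * 0.88 = 85.36

85.36


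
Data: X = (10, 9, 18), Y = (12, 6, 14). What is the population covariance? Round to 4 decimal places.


Cov = (1/n)*sum((xi-xbar)(yi-ybar))
n = 3, xbar = 37/3 ≈ 12.333333, ybar = 32/3 ≈ 10.666667
sum((xi-xbar)(yi-ybar)) = 94/3 ≈ 31.333333
Cov = 31.333333 / 3 = 94/9 ≈ 10.444444

10.4444


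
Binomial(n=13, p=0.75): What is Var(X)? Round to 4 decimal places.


Var = n*p*(1-p) = 13 * 0.75 * 0.25 = 2.4375

2.4375


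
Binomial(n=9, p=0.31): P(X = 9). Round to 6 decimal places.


P = C(n,k) * p^k * (1-p)^(n-k)
C(9,9) = 1
p^k = 0.31^9 ≈ 0.00002643962
(1-p)^(n-k) = 0.69^0 = 1
P = 1 * 0.00002643962 * 1 ≈ 0.000026

0.000026


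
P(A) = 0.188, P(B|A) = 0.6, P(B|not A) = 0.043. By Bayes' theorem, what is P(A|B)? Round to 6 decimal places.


P(A|B) = P(B|A)*P(A) / P(B), P(B) = P(B|A)*P(A) + P(B|not A)*P(not A)
P(B|A)*P(A) = 0.6 * 0.188 = 0.1128
P(B|not A)*P(not A) = 0.043 * 0.812 = 0.034916
P(B) = 0.1128 + 0.034916 = 0.147716
P(A|B) = 0.1128 / 0.147716 ≈ 0.76362750

0.763628


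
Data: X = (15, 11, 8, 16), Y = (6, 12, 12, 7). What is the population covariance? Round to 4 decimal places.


Cov = (1/n)*sum((xi-xbar)(yi-ybar))
n = 4, xbar = 50/4 = 12.5, ybar = 37/4 = 9.25
sum((xi-xbar)(yi-ybar)) = -32.5
Cov = -32.5 / 4 = -8.125

-8.1250


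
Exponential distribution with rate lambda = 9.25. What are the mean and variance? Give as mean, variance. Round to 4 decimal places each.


mean = 1/lam, var = 1/lam^2
mean = 1 / 9.25 = 4/37 ≈ 0.108108
lam^2 = 9.25^2 = 85.5625
var = 1 / 85.5625 = 16/1369 ≈ 0.011687

0.1081, 0.0117


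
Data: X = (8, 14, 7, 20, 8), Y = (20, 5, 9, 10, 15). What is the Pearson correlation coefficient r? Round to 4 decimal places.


r = sum((xi-xbar)(yi-ybar)) / sqrt(sum((xi-xbar)^2) * sum((yi-ybar)^2))
n = 5, xbar = 57/5 = 11.4, ybar = 59/5 = 11.8
Sxy = sum((xi-xbar)(yi-ybar)) = -59.6
Sxx = sum((xi-xbar)^2) = 123.2
Syy = sum((yi-ybar)^2) = 134.8
sqrt(Sxx*Syy) ≈ 128.869546
r = Sxy / sqrt(Sxx*Syy) = -59.6 / 128.869546 ≈ -0.462483

-0.4625


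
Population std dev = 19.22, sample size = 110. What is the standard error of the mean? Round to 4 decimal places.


SE = sigma / sqrt(n)
sqrt(110) ≈ 10.488088
SE = 19.22 / 10.488088 ≈ 1.832555

1.8326


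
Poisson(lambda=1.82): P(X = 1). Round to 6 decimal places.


P = e^(-lam) * lam^k / k!
e^(-1.82) ≈ 0.1620258
lam^k = 1.82^1 = 1.82
k! = 1! = 1
P = 0.1620258 * 1.82 / 1 ≈ 0.294887

0.294887


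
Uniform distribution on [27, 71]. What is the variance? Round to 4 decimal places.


Var = (b-a)^2 / 12
(b-a)^2 = (71 - 27)^2 = 1936
Var = 1936/12 ≈ 161.333333

161.3333


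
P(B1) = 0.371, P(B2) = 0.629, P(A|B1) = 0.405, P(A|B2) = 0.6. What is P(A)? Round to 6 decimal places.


P(A) = P(A|B1)*P(B1) + P(A|B2)*P(B2)
P(A|B1)*P(B1) = 0.405 * 0.371 = 0.150255
P(A|B2)*P(B2) = 0.6 * 0.629 = 0.3774
P(A) = 0.150255 + 0.3774 = 0.527655

0.527655


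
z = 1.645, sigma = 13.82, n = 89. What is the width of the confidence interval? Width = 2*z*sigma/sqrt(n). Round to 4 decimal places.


width = 2*z*sigma/sqrt(n)
2*z*sigma = 2 * 1.645 * 13.82 = 45.4678
sqrt(89) ≈ 9.433981
width = 45.4678 / 9.433981 ≈ 4.819577

4.8196


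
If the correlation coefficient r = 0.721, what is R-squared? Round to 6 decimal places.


R^2 = r^2 = (0.721)^2 = 0.519841

0.519841


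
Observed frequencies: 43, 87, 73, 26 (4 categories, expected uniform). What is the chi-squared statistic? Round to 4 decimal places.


chi2 = sum((O-E)^2/E), E = total/4
total = 229, E = 229/4 = 57.25
(43 - 57.25)^2 / 57.25 = 203.0625 / 57.25 = 3249/916 ≈ 3.546943
(87 - 57.25)^2 / 57.25 = 885.0625 / 57.25 = 14161/916 ≈ 15.459607
(73 - 57.25)^2 / 57.25 = 248.0625 / 57.25 = 3969/916 ≈ 4.332969
(26 - 57.25)^2 / 57.25 = 976.5625 / 57.25 = 15625/916 ≈ 17.057860
chi2 = 9251/229 ≈ 40.397380

40.3974


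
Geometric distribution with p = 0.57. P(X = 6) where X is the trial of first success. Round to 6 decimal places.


P = (1-p)^(k-1) * p
(1-p)^(k-1) = 0.43^5 ≈ 0.01470084
P = 0.01470084 * 0.57 ≈ 0.008379481

0.008379


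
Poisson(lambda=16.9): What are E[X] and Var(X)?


E[X] = Var(X) = lambda = 16.9

16.9, 16.9


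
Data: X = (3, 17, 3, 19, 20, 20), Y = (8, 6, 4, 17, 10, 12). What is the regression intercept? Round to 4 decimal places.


a = ybar - b*xbar, where b = sum((xi-xbar)(yi-ybar)) / sum((xi-xbar)^2)
n = 6, xbar = 82/6 = 41/3 ≈ 13.666667, ybar = 57/6 = 9.5
Sxy = sum((xi-xbar)(yi-ybar)) = 122
Sxx = sum((xi-xbar)^2) = 1042/3 ≈ 347.333333
b = Sxy / Sxx = 183/521 ≈ 0.351248
a = 9.5 - 0.351248 * 13.666667 = 4897/1042 ≈ 4.699616

4.6996


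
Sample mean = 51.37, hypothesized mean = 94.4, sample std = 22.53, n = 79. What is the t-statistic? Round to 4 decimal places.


t = (xbar - mu0) / (s/sqrt(n))
xbar - mu0 = 51.37 - 94.4 = -43.03
sqrt(79) ≈ 8.88819442
s/sqrt(n) = 22.53 / 8.88819442 ≈ 2.53482304
t = -43.03 / 2.53482304 ≈ -16.975544

-16.9755


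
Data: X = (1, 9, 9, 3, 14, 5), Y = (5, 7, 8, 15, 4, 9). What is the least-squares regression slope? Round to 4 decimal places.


b = sum((xi-xbar)(yi-ybar)) / sum((xi-xbar)^2)
n = 6, xbar = 41/6 ≈ 6.833333, ybar = 48/6 = 8
Sxy = sum((xi-xbar)(yi-ybar)) = -42
Sxx = sum((xi-xbar)^2) = 677/6 ≈ 112.833333
b = Sxy / Sxx = -252/677 ≈ -0.372230

-0.3722


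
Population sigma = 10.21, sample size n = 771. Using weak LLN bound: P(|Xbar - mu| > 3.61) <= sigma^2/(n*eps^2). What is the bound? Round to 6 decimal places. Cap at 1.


bound = min(1, sigma^2/(n*eps^2))
sigma^2 = 10.21^2 = 104.2441
n*eps^2 = 771 * 3.61^2 = 771 * 13.0321 = 10047.7491
sigma^2/(n*eps^2) = 104.2441 / 10047.7491 ≈ 0.01037487

0.010375


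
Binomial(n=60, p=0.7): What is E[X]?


E[X] = n*p = 60 * 0.7 = 42

42


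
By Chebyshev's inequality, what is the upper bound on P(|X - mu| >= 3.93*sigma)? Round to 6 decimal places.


P <= 1/k^2
k^2 = 3.93^2 = 15.4449
1/k^2 = 1 / 15.4449 ≈ 0.06474629

0.064746


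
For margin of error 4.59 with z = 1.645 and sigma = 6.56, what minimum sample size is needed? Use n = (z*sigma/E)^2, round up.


z*sigma/E = 1.645 * 6.56 / 4.59 ≈ 2.351024
(z*sigma/E)^2 ≈ 5.527314
round up: n = 6

6


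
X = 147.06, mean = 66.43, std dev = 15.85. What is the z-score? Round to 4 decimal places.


z = (X - mu) / sigma
X - mu = 147.06 - 66.43 = 80.63
z = 80.63 / 15.85 = 8063/1585 ≈ 5.087066

5.0871


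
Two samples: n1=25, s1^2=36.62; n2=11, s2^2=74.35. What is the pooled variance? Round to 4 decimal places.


sp^2 = ((n1-1)*s1^2 + (n2-1)*s2^2)/(n1+n2-2)
(n1-1)*s1^2 = 24 * 36.62 = 878.88
(n2-1)*s2^2 = 10 * 74.35 = 743.5
numerator = 878.88 + 743.5 = 1622.38
n1+n2-2 = 34
sp^2 = 1622.38 / 34 = 81119/1700 ≈ 47.717059

47.7171


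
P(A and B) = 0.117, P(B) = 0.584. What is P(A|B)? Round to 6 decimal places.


P(A|B) = P(A and B) / P(B) = 0.117 / 0.584 = 117/584 ≈ 0.20034247

0.200342


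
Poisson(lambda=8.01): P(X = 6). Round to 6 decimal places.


P = e^(-lam) * lam^k / k!
e^(-8.01) ≈ 0.0003321247
lam^k = 8.01^6 ≈ 264116.234250
k! = 6! = 720
P = 0.0003321247 * 264116.234250 / 720 ≈ 0.121833

0.121833


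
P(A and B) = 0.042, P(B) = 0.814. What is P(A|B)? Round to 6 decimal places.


P(A|B) = P(A and B) / P(B) = 0.042 / 0.814 = 21/407 ≈ 0.05159705

0.051597


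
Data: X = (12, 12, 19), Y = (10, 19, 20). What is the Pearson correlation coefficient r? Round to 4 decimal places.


r = sum((xi-xbar)(yi-ybar)) / sqrt(sum((xi-xbar)^2) * sum((yi-ybar)^2))
n = 3, xbar = 43/3 ≈ 14.333333, ybar = 49/3 ≈ 16.333333
Sxy = sum((xi-xbar)(yi-ybar)) = 77/3 ≈ 25.666667
Sxx = sum((xi-xbar)^2) = 98/3 ≈ 32.666667
Syy = sum((yi-ybar)^2) = 182/3 ≈ 60.666667
sqrt(Sxx*Syy) ≈ 44.517163
r = Sxy / sqrt(Sxx*Syy) = 25.666667 / 44.517163 ≈ 0.576557

0.5766


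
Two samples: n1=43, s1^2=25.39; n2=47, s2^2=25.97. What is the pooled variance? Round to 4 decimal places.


sp^2 = ((n1-1)*s1^2 + (n2-1)*s2^2)/(n1+n2-2)
(n1-1)*s1^2 = 42 * 25.39 = 1066.38
(n2-1)*s2^2 = 46 * 25.97 = 1194.62
numerator = 1066.38 + 1194.62 = 2261
n1+n2-2 = 88
sp^2 = 2261 / 88 = 2261/88 ≈ 25.693182

25.6932


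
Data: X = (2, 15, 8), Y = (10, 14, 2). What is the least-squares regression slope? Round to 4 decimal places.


b = sum((xi-xbar)(yi-ybar)) / sum((xi-xbar)^2)
n = 3, xbar = 25/3 ≈ 8.333333, ybar = 26/3 ≈ 8.666667
Sxy = sum((xi-xbar)(yi-ybar)) = 88/3 ≈ 29.333333
Sxx = sum((xi-xbar)^2) = 254/3 ≈ 84.666667
b = Sxy / Sxx = 44/127 ≈ 0.346457

0.3465


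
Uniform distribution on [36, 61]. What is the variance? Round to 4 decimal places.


Var = (b-a)^2 / 12
(b-a)^2 = (61 - 36)^2 = 625
Var = 625/12 ≈ 52.083333

52.0833


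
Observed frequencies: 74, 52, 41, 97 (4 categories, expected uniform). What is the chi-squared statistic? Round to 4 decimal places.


chi2 = sum((O-E)^2/E), E = total/4
total = 264, E = 264/4 = 66
(74 - 66)^2 / 66 = 64 / 66 = 32/33 ≈ 0.969697
(52 - 66)^2 / 66 = 196 / 66 = 98/33 ≈ 2.969697
(41 - 66)^2 / 66 = 625 / 66 = 625/66 ≈ 9.469697
(97 - 66)^2 / 66 = 961 / 66 = 961/66 ≈ 14.560606
chi2 = 923/33 ≈ 27.969697

27.9697


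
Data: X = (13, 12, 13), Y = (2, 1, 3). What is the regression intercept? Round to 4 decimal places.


a = ybar - b*xbar, where b = sum((xi-xbar)(yi-ybar)) / sum((xi-xbar)^2)
n = 3, xbar = 38/3 ≈ 12.666667, ybar = 6/3 = 2
Sxy = sum((xi-xbar)(yi-ybar)) = 1
Sxx = sum((xi-xbar)^2) = 2/3 ≈ 0.666667
b = Sxy / Sxx = 1.5
a = 2 - 1.5 * 12.666667 = -17

-17.0000


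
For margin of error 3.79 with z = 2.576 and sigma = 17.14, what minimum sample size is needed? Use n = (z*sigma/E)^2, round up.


z*sigma/E = 2.576 * 17.14 / 3.79 ≈ 11.649773
(z*sigma/E)^2 ≈ 135.717213
round up: n = 136

136


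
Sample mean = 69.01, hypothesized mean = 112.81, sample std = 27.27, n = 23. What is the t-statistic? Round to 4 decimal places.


t = (xbar - mu0) / (s/sqrt(n))
xbar - mu0 = 69.01 - 112.81 = -43.8
sqrt(23) ≈ 4.79583152
s/sqrt(n) = 27.27 / 4.79583152 ≈ 5.68618807
t = -43.8 / 5.68618807 ≈ -7.702876

-7.7029


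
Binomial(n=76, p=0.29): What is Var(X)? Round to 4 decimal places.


Var = n*p*(1-p) = 76 * 0.29 * 0.71 = 15.6484

15.6484


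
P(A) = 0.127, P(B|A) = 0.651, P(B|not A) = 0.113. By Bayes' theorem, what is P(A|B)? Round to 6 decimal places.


P(A|B) = P(B|A)*P(A) / P(B), P(B) = P(B|A)*P(A) + P(B|not A)*P(not A)
P(B|A)*P(A) = 0.651 * 0.127 = 0.082677
P(B|not A)*P(not A) = 0.113 * 0.873 = 0.098649
P(B) = 0.082677 + 0.098649 = 0.181326
P(A|B) = 0.082677 / 0.181326 ≈ 0.45595778

0.455958


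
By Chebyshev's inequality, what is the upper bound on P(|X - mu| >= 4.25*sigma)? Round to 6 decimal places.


P <= 1/k^2
k^2 = 4.25^2 = 18.0625
1/k^2 = 1 / 18.0625 = 16/289 ≈ 0.05536332

0.055363


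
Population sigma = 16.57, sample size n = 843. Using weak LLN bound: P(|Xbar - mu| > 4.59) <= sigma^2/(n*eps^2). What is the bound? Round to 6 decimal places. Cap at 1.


bound = min(1, sigma^2/(n*eps^2))
sigma^2 = 16.57^2 = 274.5649
n*eps^2 = 843 * 4.59^2 = 843 * 21.0681 = 17760.4083
sigma^2/(n*eps^2) = 274.5649 / 17760.4083 ≈ 0.01545938

0.015459


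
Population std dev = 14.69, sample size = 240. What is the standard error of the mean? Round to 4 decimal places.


SE = sigma / sqrt(n)
sqrt(240) ≈ 15.491933
SE = 14.69 / 15.491933 ≈ 0.948235

0.9482


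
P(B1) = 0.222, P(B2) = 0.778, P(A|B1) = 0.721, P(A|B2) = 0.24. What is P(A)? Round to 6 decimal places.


P(A) = P(A|B1)*P(B1) + P(A|B2)*P(B2)
P(A|B1)*P(B1) = 0.721 * 0.222 = 0.160062
P(A|B2)*P(B2) = 0.24 * 0.778 = 0.18672
P(A) = 0.160062 + 0.18672 = 0.346782

0.346782


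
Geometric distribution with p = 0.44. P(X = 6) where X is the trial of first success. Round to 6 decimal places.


P = (1-p)^(k-1) * p
(1-p)^(k-1) = 0.56^5 ≈ 0.05507318
P = 0.05507318 * 0.44 ≈ 0.02423220

0.024232


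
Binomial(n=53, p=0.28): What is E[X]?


E[X] = n*p = 53 * 0.28 = 14.84

14.84


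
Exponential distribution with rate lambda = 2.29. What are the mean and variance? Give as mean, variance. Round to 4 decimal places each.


mean = 1/lam, var = 1/lam^2
mean = 1 / 2.29 = 100/229 ≈ 0.436681
lam^2 = 2.29^2 = 5.2441
var = 1 / 5.2441 ≈ 0.190690

0.4367, 0.1907


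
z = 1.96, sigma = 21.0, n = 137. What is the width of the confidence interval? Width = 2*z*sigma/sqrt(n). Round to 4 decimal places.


width = 2*z*sigma/sqrt(n)
2*z*sigma = 2 * 1.96 * 21.0 = 82.32
sqrt(137) ≈ 11.704700
width = 82.32 / 11.704700 ≈ 7.033072

7.0331


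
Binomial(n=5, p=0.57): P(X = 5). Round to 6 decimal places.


P = C(n,k) * p^k * (1-p)^(n-k)
C(5,5) = 1
p^k = 0.57^5 ≈ 0.06016921
(1-p)^(n-k) = 0.43^0 = 1
P = 1 * 0.06016921 * 1 ≈ 0.060169

0.060169


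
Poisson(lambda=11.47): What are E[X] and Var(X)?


E[X] = Var(X) = lambda = 11.47

11.47, 11.47


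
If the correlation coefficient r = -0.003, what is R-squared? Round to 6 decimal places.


R^2 = r^2 = (-0.003)^2 = 0.000009

0.000009


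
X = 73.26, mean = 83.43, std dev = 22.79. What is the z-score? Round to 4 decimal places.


z = (X - mu) / sigma
X - mu = 73.26 - 83.43 = -10.17
z = -10.17 / 22.79 = -1017/2279 ≈ -0.446248

-0.4462


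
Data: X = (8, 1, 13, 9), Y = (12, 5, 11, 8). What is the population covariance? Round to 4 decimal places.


Cov = (1/n)*sum((xi-xbar)(yi-ybar))
n = 4, xbar = 31/4 = 7.75, ybar = 36/4 = 9
sum((xi-xbar)(yi-ybar)) = 37
Cov = 37 / 4 = 9.25

9.2500


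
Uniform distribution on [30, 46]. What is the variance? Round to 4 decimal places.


Var = (b-a)^2 / 12
(b-a)^2 = (46 - 30)^2 = 256
Var = 256/12 ≈ 21.333333

21.3333


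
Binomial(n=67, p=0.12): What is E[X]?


E[X] = n*p = 67 * 0.12 = 8.04

8.04


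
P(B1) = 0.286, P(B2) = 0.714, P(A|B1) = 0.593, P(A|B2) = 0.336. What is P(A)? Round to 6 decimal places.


P(A) = P(A|B1)*P(B1) + P(A|B2)*P(B2)
P(A|B1)*P(B1) = 0.593 * 0.286 = 0.169598
P(A|B2)*P(B2) = 0.336 * 0.714 = 0.239904
P(A) = 0.169598 + 0.239904 = 0.409502

0.409502


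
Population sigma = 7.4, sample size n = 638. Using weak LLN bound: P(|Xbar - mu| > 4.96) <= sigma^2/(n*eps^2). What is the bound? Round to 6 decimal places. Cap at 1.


bound = min(1, sigma^2/(n*eps^2))
sigma^2 = 7.4^2 = 54.76
n*eps^2 = 638 * 4.96^2 = 638 * 24.6016 = 15695.8208
sigma^2/(n*eps^2) = 54.76 / 15695.8208 ≈ 0.00348883

0.003489


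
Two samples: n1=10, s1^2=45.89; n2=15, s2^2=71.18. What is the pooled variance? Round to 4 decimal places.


sp^2 = ((n1-1)*s1^2 + (n2-1)*s2^2)/(n1+n2-2)
(n1-1)*s1^2 = 9 * 45.89 = 413.01
(n2-1)*s2^2 = 14 * 71.18 = 996.52
numerator = 413.01 + 996.52 = 1409.53
n1+n2-2 = 23
sp^2 = 1409.53 / 23 = 140953/2300 ≈ 61.283913

61.2839


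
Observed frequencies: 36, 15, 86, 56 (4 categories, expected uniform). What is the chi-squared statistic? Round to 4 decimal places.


chi2 = sum((O-E)^2/E), E = total/4
total = 193, E = 193/4 = 48.25
(36 - 48.25)^2 / 48.25 = 150.0625 / 48.25 = 2401/772 ≈ 3.110104
(15 - 48.25)^2 / 48.25 = 1105.5625 / 48.25 = 17689/772 ≈ 22.913212
(86 - 48.25)^2 / 48.25 = 1425.0625 / 48.25 = 22801/772 ≈ 29.534974
(56 - 48.25)^2 / 48.25 = 60.0625 / 48.25 = 961/772 ≈ 1.244819
chi2 = 10963/193 ≈ 56.803109

56.8031


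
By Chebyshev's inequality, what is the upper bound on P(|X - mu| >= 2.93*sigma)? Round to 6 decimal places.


P <= 1/k^2
k^2 = 2.93^2 = 8.5849
1/k^2 = 1 / 8.5849 ≈ 0.11648359

0.116484


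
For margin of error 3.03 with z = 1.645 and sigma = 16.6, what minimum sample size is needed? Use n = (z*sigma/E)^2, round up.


z*sigma/E = 1.645 * 16.6 / 3.03 = 27307/3030 ≈ 9.012211
(z*sigma/E)^2 ≈ 81.219951
round up: n = 82

82


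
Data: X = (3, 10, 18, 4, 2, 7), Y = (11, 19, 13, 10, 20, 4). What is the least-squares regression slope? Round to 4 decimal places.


b = sum((xi-xbar)(yi-ybar)) / sum((xi-xbar)^2)
n = 6, xbar = 44/6 = 22/3 ≈ 7.333333, ybar = 77/6 ≈ 12.833333
Sxy = sum((xi-xbar)(yi-ybar)) = 1/3 ≈ 0.333333
Sxx = sum((xi-xbar)^2) = 538/3 ≈ 179.333333
b = Sxy / Sxx = 1/538 ≈ 0.001859

0.0019


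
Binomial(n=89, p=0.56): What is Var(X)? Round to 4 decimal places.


Var = n*p*(1-p) = 89 * 0.56 * 0.44 = 21.9296

21.9296


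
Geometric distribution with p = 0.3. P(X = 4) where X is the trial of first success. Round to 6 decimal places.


P = (1-p)^(k-1) * p
(1-p)^(k-1) = 0.7^3 = 0.343
P = 0.343 * 0.3 = 0.1029

0.102900


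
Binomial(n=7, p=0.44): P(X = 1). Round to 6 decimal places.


P = C(n,k) * p^k * (1-p)^(n-k)
C(7,1) = 7
p^k = 0.44^1 = 0.44
(1-p)^(n-k) = 0.56^6 ≈ 0.03084098
P = 7 * 0.44 * 0.03084098 ≈ 0.094990

0.094990


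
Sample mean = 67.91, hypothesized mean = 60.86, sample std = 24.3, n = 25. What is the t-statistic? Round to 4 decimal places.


t = (xbar - mu0) / (s/sqrt(n))
xbar - mu0 = 67.91 - 60.86 = 7.05
sqrt(25) = 5
s/sqrt(n) = 24.3 / 5 = 4.86
t = 7.05 / 4.86 = 235/162 ≈ 1.450617

1.4506


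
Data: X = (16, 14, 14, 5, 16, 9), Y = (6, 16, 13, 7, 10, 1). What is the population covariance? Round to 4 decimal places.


Cov = (1/n)*sum((xi-xbar)(yi-ybar))
n = 6, xbar = 74/6 = 37/3 ≈ 12.333333, ybar = 53/6 ≈ 8.833333
sum((xi-xbar)(yi-ybar)) = 157/3 ≈ 52.333333
Cov = 52.333333 / 6 = 157/18 ≈ 8.722222

8.7222


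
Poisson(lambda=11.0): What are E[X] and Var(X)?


E[X] = Var(X) = lambda = 11.0

11.0, 11.0


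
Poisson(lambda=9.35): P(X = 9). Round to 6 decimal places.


P = e^(-lam) * lam^k / k!
e^(-9.35) ≈ 0.00008696542
lam^k = 9.35^9 ≈ 546140643.684950
k! = 9! = 362880
P = 0.00008696542 * 546140643.684950 / 362880 ≈ 0.130884

0.130884


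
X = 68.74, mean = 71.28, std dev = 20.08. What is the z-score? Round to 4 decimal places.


z = (X - mu) / sigma
X - mu = 68.74 - 71.28 = -2.54
z = -2.54 / 20.08 = -127/1004 ≈ -0.126494

-0.1265


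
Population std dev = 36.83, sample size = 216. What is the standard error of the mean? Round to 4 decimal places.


SE = sigma / sqrt(n)
sqrt(216) ≈ 14.696938
SE = 36.83 / 14.696938 ≈ 2.505964

2.5060


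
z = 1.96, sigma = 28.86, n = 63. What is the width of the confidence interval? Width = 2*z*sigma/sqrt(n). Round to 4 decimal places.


width = 2*z*sigma/sqrt(n)
2*z*sigma = 2 * 1.96 * 28.86 = 113.1312
sqrt(63) ≈ 7.937254
width = 113.1312 / 7.937254 ≈ 14.253191

14.2532


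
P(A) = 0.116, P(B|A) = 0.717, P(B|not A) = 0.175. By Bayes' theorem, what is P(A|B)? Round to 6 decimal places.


P(A|B) = P(B|A)*P(A) / P(B), P(B) = P(B|A)*P(A) + P(B|not A)*P(not A)
P(B|A)*P(A) = 0.717 * 0.116 = 0.083172
P(B|not A)*P(not A) = 0.175 * 0.884 = 0.1547
P(B) = 0.083172 + 0.1547 = 0.237872
P(A|B) = 0.083172 / 0.237872 ≈ 0.34965023

0.349650


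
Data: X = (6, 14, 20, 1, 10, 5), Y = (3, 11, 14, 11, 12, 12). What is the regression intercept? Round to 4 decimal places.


a = ybar - b*xbar, where b = sum((xi-xbar)(yi-ybar)) / sum((xi-xbar)^2)
n = 6, xbar = 56/6 = 28/3 ≈ 9.333333, ybar = 63/6 = 10.5
Sxy = sum((xi-xbar)(yi-ybar)) = 55
Sxx = sum((xi-xbar)^2) = 706/3 ≈ 235.333333
b = Sxy / Sxx = 165/706 ≈ 0.233711
a = 10.5 - 0.233711 * 9.333333 = 5873/706 ≈ 8.318697

8.3187


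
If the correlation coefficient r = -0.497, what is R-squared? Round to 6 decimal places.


R^2 = r^2 = (-0.497)^2 = 0.247009

0.247009


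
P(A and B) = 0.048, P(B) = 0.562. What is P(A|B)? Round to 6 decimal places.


P(A|B) = P(A and B) / P(B) = 0.048 / 0.562 = 24/281 ≈ 0.08540925

0.085409


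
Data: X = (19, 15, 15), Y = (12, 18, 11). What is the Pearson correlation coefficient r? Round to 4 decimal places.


r = sum((xi-xbar)(yi-ybar)) / sqrt(sum((xi-xbar)^2) * sum((yi-ybar)^2))
n = 3, xbar = 49/3 ≈ 16.333333, ybar = 41/3 ≈ 13.666667
Sxy = sum((xi-xbar)(yi-ybar)) = -20/3 ≈ -6.666667
Sxx = sum((xi-xbar)^2) = 32/3 ≈ 10.666667
Syy = sum((yi-ybar)^2) = 86/3 ≈ 28.666667
sqrt(Sxx*Syy) ≈ 17.486503
r = Sxy / sqrt(Sxx*Syy) = -6.666667 / 17.486503 ≈ -0.381246

-0.3812


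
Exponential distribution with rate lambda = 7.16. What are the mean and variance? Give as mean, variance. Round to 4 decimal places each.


mean = 1/lam, var = 1/lam^2
mean = 1 / 7.16 = 25/179 ≈ 0.139665
lam^2 = 7.16^2 = 51.2656
var = 1 / 51.2656 ≈ 0.019506

0.1397, 0.0195


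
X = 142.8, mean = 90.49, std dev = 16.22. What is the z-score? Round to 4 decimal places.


z = (X - mu) / sigma
X - mu = 142.8 - 90.49 = 52.31
z = 52.31 / 16.22 = 5231/1622 ≈ 3.225031

3.2250


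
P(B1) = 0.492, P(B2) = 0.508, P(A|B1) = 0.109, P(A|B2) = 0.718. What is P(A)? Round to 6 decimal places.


P(A) = P(A|B1)*P(B1) + P(A|B2)*P(B2)
P(A|B1)*P(B1) = 0.109 * 0.492 = 0.053628
P(A|B2)*P(B2) = 0.718 * 0.508 = 0.364744
P(A) = 0.053628 + 0.364744 = 0.418372

0.418372


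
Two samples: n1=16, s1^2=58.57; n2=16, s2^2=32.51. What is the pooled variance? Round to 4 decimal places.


sp^2 = ((n1-1)*s1^2 + (n2-1)*s2^2)/(n1+n2-2)
(n1-1)*s1^2 = 15 * 58.57 = 878.55
(n2-1)*s2^2 = 15 * 32.51 = 487.65
numerator = 878.55 + 487.65 = 1366.2
n1+n2-2 = 30
sp^2 = 1366.2 / 30 = 45.54

45.5400


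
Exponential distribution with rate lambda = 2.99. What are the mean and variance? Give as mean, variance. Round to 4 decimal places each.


mean = 1/lam, var = 1/lam^2
mean = 1 / 2.99 = 100/299 ≈ 0.334448
lam^2 = 2.99^2 = 8.9401
var = 1 / 8.9401 ≈ 0.111856

0.3344, 0.1119


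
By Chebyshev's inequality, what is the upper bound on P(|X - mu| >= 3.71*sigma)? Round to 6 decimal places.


P <= 1/k^2
k^2 = 3.71^2 = 13.7641
1/k^2 = 1 / 13.7641 ≈ 0.07265277

0.072653


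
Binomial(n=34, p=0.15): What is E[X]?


E[X] = n*p = 34 * 0.15 = 5.1

5.1


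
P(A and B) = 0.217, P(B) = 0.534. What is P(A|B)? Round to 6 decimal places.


P(A|B) = P(A and B) / P(B) = 0.217 / 0.534 = 217/534 ≈ 0.40636704

0.406367


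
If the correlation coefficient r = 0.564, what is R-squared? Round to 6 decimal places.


R^2 = r^2 = (0.564)^2 = 0.318096

0.318096


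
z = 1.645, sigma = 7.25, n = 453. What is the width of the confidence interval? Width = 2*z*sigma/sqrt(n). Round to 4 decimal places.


width = 2*z*sigma/sqrt(n)
2*z*sigma = 2 * 1.645 * 7.25 = 23.8525
sqrt(453) ≈ 21.283797
width = 23.8525 / 21.283797 ≈ 1.120688

1.1207


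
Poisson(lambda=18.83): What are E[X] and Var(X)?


E[X] = Var(X) = lambda = 18.83

18.83, 18.83


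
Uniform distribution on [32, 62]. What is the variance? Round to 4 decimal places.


Var = (b-a)^2 / 12
(b-a)^2 = (62 - 32)^2 = 900
Var = 900/12 = 75

75.0000


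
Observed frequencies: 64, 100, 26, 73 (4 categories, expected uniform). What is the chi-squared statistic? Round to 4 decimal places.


chi2 = sum((O-E)^2/E), E = total/4
total = 263, E = 263/4 = 65.75
(64 - 65.75)^2 / 65.75 = 3.0625 / 65.75 = 49/1052 ≈ 0.046578
(100 - 65.75)^2 / 65.75 = 1173.0625 / 65.75 = 18769/1052 ≈ 17.841255
(26 - 65.75)^2 / 65.75 = 1580.0625 / 65.75 = 25281/1052 ≈ 24.031369
(73 - 65.75)^2 / 65.75 = 52.5625 / 65.75 = 841/1052 ≈ 0.799430
chi2 = 11235/263 ≈ 42.718631

42.7186


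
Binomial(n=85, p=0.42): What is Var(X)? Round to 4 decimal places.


Var = n*p*(1-p) = 85 * 0.42 * 0.58 = 20.706

20.7060


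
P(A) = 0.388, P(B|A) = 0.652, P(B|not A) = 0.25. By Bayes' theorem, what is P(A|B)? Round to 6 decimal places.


P(A|B) = P(B|A)*P(A) / P(B), P(B) = P(B|A)*P(A) + P(B|not A)*P(not A)
P(B|A)*P(A) = 0.652 * 0.388 = 0.252976
P(B|not A)*P(not A) = 0.25 * 0.612 = 0.153
P(B) = 0.252976 + 0.153 = 0.405976
P(A|B) = 0.252976 / 0.405976 ≈ 0.62313043

0.623130


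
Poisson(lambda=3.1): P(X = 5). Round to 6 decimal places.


P = e^(-lam) * lam^k / k!
e^(-3.1) ≈ 0.04504920
lam^k = 3.1^5 = 286.29151
k! = 5! = 120
P = 0.04504920 * 286.29151 / 120 ≈ 0.107477

0.107477


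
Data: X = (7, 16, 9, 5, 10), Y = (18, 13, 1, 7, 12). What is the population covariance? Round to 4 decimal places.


Cov = (1/n)*sum((xi-xbar)(yi-ybar))
n = 5, xbar = 47/5 = 9.4, ybar = 51/5 = 10.2
sum((xi-xbar)(yi-ybar)) = 18.6
Cov = 18.6 / 5 = 3.72

3.7200


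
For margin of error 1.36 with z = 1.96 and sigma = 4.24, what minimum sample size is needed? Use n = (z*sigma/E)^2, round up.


z*sigma/E = 1.96 * 4.24 / 1.36 = 2597/425 ≈ 6.110588
(z*sigma/E)^2 ≈ 37.339289
round up: n = 38

38


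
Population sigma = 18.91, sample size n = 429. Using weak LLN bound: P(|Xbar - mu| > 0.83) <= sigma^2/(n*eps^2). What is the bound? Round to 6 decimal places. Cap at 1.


bound = min(1, sigma^2/(n*eps^2))
sigma^2 = 18.91^2 = 357.5881
n*eps^2 = 429 * 0.83^2 = 429 * 0.6889 = 295.5381
sigma^2/(n*eps^2) = 357.5881 / 295.5381 ≈ 1.20995601
this exceeds 1, so the bound is capped at 1

1.000000


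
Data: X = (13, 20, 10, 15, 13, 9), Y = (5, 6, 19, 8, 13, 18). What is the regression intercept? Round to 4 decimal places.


a = ybar - b*xbar, where b = sum((xi-xbar)(yi-ybar)) / sum((xi-xbar)^2)
n = 6, xbar = 80/6 = 40/3 ≈ 13.333333, ybar = 69/6 = 11.5
Sxy = sum((xi-xbar)(yi-ybar)) = -94
Sxx = sum((xi-xbar)^2) = 232/3 ≈ 77.333333
b = Sxy / Sxx = -141/116 ≈ -1.215517
a = 11.5 - (-1.215517) * 13.333333 = 1607/58 ≈ 27.706897

27.7069


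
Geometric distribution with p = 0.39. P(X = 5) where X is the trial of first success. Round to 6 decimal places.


P = (1-p)^(k-1) * p
(1-p)^(k-1) = 0.61^4 ≈ 0.1384584
P = 0.1384584 * 0.39 ≈ 0.05399878

0.053999


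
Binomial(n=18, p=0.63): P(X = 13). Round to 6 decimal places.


P = C(n,k) * p^k * (1-p)^(n-k)
C(18,13) = 8568
p^k = 0.63^13 ≈ 0.002462789
(1-p)^(n-k) = 0.37^5 ≈ 0.006934396
P = 8568 * 0.002462789 * 0.006934396 ≈ 0.146324

0.146324


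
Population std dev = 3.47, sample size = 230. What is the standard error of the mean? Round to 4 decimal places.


SE = sigma / sqrt(n)
sqrt(230) ≈ 15.165751
SE = 3.47 / 15.165751 ≈ 0.228805

0.2288


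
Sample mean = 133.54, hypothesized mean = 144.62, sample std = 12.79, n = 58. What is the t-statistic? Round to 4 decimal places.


t = (xbar - mu0) / (s/sqrt(n))
xbar - mu0 = 133.54 - 144.62 = -11.08
sqrt(58) ≈ 7.61577311
s/sqrt(n) = 12.79 / 7.61577311 ≈ 1.67940928
t = -11.08 / 1.67940928 ≈ -6.597558

-6.5976


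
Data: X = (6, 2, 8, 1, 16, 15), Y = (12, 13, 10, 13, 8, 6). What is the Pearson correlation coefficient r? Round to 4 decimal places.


r = sum((xi-xbar)(yi-ybar)) / sqrt(sum((xi-xbar)^2) * sum((yi-ybar)^2))
n = 6, xbar = 48/6 = 8, ybar = 62/6 = 31/3 ≈ 10.333333
Sxy = sum((xi-xbar)(yi-ybar)) = -87
Sxx = sum((xi-xbar)^2) = 202
Syy = sum((yi-ybar)^2) = 124/3 ≈ 41.333333
sqrt(Sxx*Syy) ≈ 91.374687
r = Sxy / sqrt(Sxx*Syy) = -87 / 91.374687 ≈ -0.952124

-0.9521


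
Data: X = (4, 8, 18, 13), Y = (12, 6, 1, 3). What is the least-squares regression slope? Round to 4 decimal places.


b = sum((xi-xbar)(yi-ybar)) / sum((xi-xbar)^2)
n = 4, xbar = 43/4 = 10.75, ybar = 22/4 = 5.5
Sxy = sum((xi-xbar)(yi-ybar)) = -83.5
Sxx = sum((xi-xbar)^2) = 110.75
b = Sxy / Sxx = -334/443 ≈ -0.753950

-0.7540


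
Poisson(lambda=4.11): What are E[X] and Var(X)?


E[X] = Var(X) = lambda = 4.11

4.11, 4.11


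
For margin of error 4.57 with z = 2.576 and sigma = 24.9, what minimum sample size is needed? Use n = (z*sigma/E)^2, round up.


z*sigma/E = 2.576 * 24.9 / 4.57 ≈ 14.035536
(z*sigma/E)^2 ≈ 196.996274
round up: n = 197

197


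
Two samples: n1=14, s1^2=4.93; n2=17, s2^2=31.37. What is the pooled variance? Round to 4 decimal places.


sp^2 = ((n1-1)*s1^2 + (n2-1)*s2^2)/(n1+n2-2)
(n1-1)*s1^2 = 13 * 4.93 = 64.09
(n2-1)*s2^2 = 16 * 31.37 = 501.92
numerator = 64.09 + 501.92 = 566.01
n1+n2-2 = 29
sp^2 = 566.01 / 29 = 56601/2900 ≈ 19.517586

19.5176


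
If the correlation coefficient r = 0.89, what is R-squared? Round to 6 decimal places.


R^2 = r^2 = (0.89)^2 = 0.7921

0.792100


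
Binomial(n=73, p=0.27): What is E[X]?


E[X] = n*p = 73 * 0.27 = 19.71

19.71


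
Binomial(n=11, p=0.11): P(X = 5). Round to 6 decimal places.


P = C(n,k) * p^k * (1-p)^(n-k)
C(11,5) = 462
p^k = 0.11^5 = 0.0000161051
(1-p)^(n-k) = 0.89^6 ≈ 0.4969813
P = 462 * 0.0000161051 * 0.4969813 ≈ 0.003698

0.003698


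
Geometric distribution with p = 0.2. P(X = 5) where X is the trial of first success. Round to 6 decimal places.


P = (1-p)^(k-1) * p
(1-p)^(k-1) = 0.8^4 = 0.4096
P = 0.4096 * 0.2 = 0.08192

0.081920


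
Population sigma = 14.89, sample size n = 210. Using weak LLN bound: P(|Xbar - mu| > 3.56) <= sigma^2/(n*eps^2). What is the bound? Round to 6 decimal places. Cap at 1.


bound = min(1, sigma^2/(n*eps^2))
sigma^2 = 14.89^2 = 221.7121
n*eps^2 = 210 * 3.56^2 = 210 * 12.6736 = 2661.456
sigma^2/(n*eps^2) = 221.7121 / 2661.456 ≈ 0.08330482

0.083305


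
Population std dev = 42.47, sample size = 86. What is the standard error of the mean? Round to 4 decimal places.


SE = sigma / sqrt(n)
sqrt(86) ≈ 9.273618
SE = 42.47 / 9.273618 ≈ 4.579658

4.5797


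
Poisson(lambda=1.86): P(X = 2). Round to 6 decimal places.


P = e^(-lam) * lam^k / k!
e^(-1.86) ≈ 0.1556726
lam^k = 1.86^2 = 3.4596
k! = 2! = 2
P = 0.1556726 * 3.4596 / 2 ≈ 0.269283

0.269283


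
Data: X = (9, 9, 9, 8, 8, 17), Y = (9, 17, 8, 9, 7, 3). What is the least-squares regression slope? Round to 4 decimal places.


b = sum((xi-xbar)(yi-ybar)) / sum((xi-xbar)^2)
n = 6, xbar = 60/6 = 10, ybar = 53/6 ≈ 8.833333
Sxy = sum((xi-xbar)(yi-ybar)) = -45
Sxx = sum((xi-xbar)^2) = 60
b = Sxy / Sxx = -0.75

-0.7500


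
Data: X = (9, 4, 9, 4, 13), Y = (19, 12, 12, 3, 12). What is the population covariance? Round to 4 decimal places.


Cov = (1/n)*sum((xi-xbar)(yi-ybar))
n = 5, xbar = 39/5 = 7.8, ybar = 58/5 = 11.6
sum((xi-xbar)(yi-ybar)) = 42.6
Cov = 42.6 / 5 = 8.52

8.5200


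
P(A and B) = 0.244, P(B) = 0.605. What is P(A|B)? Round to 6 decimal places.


P(A|B) = P(A and B) / P(B) = 0.244 / 0.605 = 244/605 ≈ 0.40330579

0.403306


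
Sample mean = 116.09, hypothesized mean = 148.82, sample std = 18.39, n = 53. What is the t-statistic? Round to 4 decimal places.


t = (xbar - mu0) / (s/sqrt(n))
xbar - mu0 = 116.09 - 148.82 = -32.73
sqrt(53) ≈ 7.28010989
s/sqrt(n) = 18.39 / 7.28010989 ≈ 2.52606077
t = -32.73 / 2.52606077 ≈ -12.956933

-12.9569


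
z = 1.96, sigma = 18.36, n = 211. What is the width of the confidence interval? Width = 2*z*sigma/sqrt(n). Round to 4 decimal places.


width = 2*z*sigma/sqrt(n)
2*z*sigma = 2 * 1.96 * 18.36 = 71.9712
sqrt(211) ≈ 14.525839
width = 71.9712 / 14.525839 ≈ 4.954702

4.9547


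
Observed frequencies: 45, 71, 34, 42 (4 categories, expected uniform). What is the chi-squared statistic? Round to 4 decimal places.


chi2 = sum((O-E)^2/E), E = total/4
total = 192, E = 192/4 = 48
(45 - 48)^2 / 48 = 9 / 48 = 0.1875
(71 - 48)^2 / 48 = 529 / 48 = 529/48 ≈ 11.020833
(34 - 48)^2 / 48 = 196 / 48 = 49/12 ≈ 4.083333
(42 - 48)^2 / 48 = 36 / 48 = 0.75
chi2 = 385/24 ≈ 16.041667

16.0417


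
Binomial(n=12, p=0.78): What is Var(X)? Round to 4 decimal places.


Var = n*p*(1-p) = 12 * 0.78 * 0.22 = 2.0592

2.0592


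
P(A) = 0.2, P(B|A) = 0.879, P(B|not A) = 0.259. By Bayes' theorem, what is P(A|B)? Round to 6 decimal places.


P(A|B) = P(B|A)*P(A) / P(B), P(B) = P(B|A)*P(A) + P(B|not A)*P(not A)
P(B|A)*P(A) = 0.879 * 0.2 = 0.1758
P(B|not A)*P(not A) = 0.259 * 0.8 = 0.2072
P(B) = 0.1758 + 0.2072 = 0.383
P(A|B) = 0.1758 / 0.383 = 879/1915 ≈ 0.45900783

0.459008


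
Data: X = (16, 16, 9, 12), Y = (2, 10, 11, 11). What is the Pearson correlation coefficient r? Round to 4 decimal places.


r = sum((xi-xbar)(yi-ybar)) / sqrt(sum((xi-xbar)^2) * sum((yi-ybar)^2))
n = 4, xbar = 53/4 = 13.25, ybar = 34/4 = 8.5
Sxy = sum((xi-xbar)(yi-ybar)) = -27.5
Sxx = sum((xi-xbar)^2) = 34.75
Syy = sum((yi-ybar)^2) = 57
sqrt(Sxx*Syy) ≈ 44.505618
r = Sxy / sqrt(Sxx*Syy) = -27.5 / 44.505618 ≈ -0.617900

-0.6179


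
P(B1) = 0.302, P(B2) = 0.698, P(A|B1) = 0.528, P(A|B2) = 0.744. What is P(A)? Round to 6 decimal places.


P(A) = P(A|B1)*P(B1) + P(A|B2)*P(B2)
P(A|B1)*P(B1) = 0.528 * 0.302 = 0.159456
P(A|B2)*P(B2) = 0.744 * 0.698 = 0.519312
P(A) = 0.159456 + 0.519312 = 0.678768

0.678768


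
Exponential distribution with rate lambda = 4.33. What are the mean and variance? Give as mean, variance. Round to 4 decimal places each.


mean = 1/lam, var = 1/lam^2
mean = 1 / 4.33 = 100/433 ≈ 0.230947
lam^2 = 4.33^2 = 18.7489
var = 1 / 18.7489 ≈ 0.053336

0.2309, 0.0533


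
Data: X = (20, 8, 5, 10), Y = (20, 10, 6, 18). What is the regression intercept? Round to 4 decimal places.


a = ybar - b*xbar, where b = sum((xi-xbar)(yi-ybar)) / sum((xi-xbar)^2)
n = 4, xbar = 43/4 = 10.75, ybar = 54/4 = 13.5
Sxy = sum((xi-xbar)(yi-ybar)) = 109.5
Sxx = sum((xi-xbar)^2) = 126.75
b = Sxy / Sxx = 146/169 ≈ 0.863905
a = 13.5 - 0.863905 * 10.75 = 712/169 ≈ 4.213018

4.2130


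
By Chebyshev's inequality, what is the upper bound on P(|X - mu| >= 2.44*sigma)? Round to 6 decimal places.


P <= 1/k^2
k^2 = 2.44^2 = 5.9536
1/k^2 = 1 / 5.9536 = 625/3721 ≈ 0.16796560

0.167966


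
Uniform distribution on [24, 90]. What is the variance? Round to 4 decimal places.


Var = (b-a)^2 / 12
(b-a)^2 = (90 - 24)^2 = 4356
Var = 4356/12 = 363

363.0000


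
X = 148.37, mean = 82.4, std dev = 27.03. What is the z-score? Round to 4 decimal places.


z = (X - mu) / sigma
X - mu = 148.37 - 82.4 = 65.97
z = 65.97 / 27.03 = 2199/901 ≈ 2.440622

2.4406


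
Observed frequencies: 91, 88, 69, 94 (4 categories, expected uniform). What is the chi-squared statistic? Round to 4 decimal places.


chi2 = sum((O-E)^2/E), E = total/4
total = 342, E = 342/4 = 85.5
(91 - 85.5)^2 / 85.5 = 30.25 / 85.5 = 121/342 ≈ 0.353801
(88 - 85.5)^2 / 85.5 = 6.25 / 85.5 = 25/342 ≈ 0.073099
(69 - 85.5)^2 / 85.5 = 272.25 / 85.5 = 121/38 ≈ 3.184211
(94 - 85.5)^2 / 85.5 = 72.25 / 85.5 = 289/342 ≈ 0.845029
chi2 = 254/57 ≈ 4.456140

4.4561


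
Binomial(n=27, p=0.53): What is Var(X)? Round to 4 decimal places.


Var = n*p*(1-p) = 27 * 0.53 * 0.47 = 6.7257

6.7257


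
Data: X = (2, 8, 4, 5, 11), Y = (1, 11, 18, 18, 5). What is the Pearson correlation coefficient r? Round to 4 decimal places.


r = sum((xi-xbar)(yi-ybar)) / sqrt(sum((xi-xbar)^2) * sum((yi-ybar)^2))
n = 5, xbar = 30/5 = 6, ybar = 53/5 = 10.6
Sxy = sum((xi-xbar)(yi-ybar)) = -11
Sxx = sum((xi-xbar)^2) = 50
Syy = sum((yi-ybar)^2) = 233.2
sqrt(Sxx*Syy) ≈ 107.981480
r = Sxy / sqrt(Sxx*Syy) = -11 / 107.981480 ≈ -0.101869

-0.1019


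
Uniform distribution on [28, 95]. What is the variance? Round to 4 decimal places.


Var = (b-a)^2 / 12
(b-a)^2 = (95 - 28)^2 = 4489
Var = 4489/12 ≈ 374.083333

374.0833


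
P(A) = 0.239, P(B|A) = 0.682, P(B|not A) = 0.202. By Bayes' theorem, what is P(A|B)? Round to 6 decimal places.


P(A|B) = P(B|A)*P(A) / P(B), P(B) = P(B|A)*P(A) + P(B|not A)*P(not A)
P(B|A)*P(A) = 0.682 * 0.239 = 0.162998
P(B|not A)*P(not A) = 0.202 * 0.761 = 0.153722
P(B) = 0.162998 + 0.153722 = 0.31672
P(A|B) = 0.162998 / 0.31672 ≈ 0.51464385

0.514644


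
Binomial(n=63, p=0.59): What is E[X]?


E[X] = n*p = 63 * 0.59 = 37.17

37.17


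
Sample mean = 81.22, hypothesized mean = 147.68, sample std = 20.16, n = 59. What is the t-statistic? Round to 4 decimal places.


t = (xbar - mu0) / (s/sqrt(n))
xbar - mu0 = 81.22 - 147.68 = -66.46
sqrt(59) ≈ 7.68114575
s/sqrt(n) = 20.16 / 7.68114575 ≈ 2.62460845
t = -66.46 / 2.62460845 ≈ -25.321872

-25.3219


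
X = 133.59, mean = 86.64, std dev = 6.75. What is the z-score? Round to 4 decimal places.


z = (X - mu) / sigma
X - mu = 133.59 - 86.64 = 46.95
z = 46.95 / 6.75 = 313/45 ≈ 6.955556

6.9556


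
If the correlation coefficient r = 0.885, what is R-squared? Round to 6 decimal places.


R^2 = r^2 = (0.885)^2 = 0.783225

0.783225


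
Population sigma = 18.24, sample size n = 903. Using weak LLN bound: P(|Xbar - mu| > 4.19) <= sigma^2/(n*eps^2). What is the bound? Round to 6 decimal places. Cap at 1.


bound = min(1, sigma^2/(n*eps^2))
sigma^2 = 18.24^2 = 332.6976
n*eps^2 = 903 * 4.19^2 = 903 * 17.5561 = 15853.1583
sigma^2/(n*eps^2) = 332.6976 / 15853.1583 ≈ 0.02098620

0.020986


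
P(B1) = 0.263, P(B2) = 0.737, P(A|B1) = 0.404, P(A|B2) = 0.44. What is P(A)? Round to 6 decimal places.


P(A) = P(A|B1)*P(B1) + P(A|B2)*P(B2)
P(A|B1)*P(B1) = 0.404 * 0.263 = 0.106252
P(A|B2)*P(B2) = 0.44 * 0.737 = 0.32428
P(A) = 0.106252 + 0.32428 = 0.430532

0.430532


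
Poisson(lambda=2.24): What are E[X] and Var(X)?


E[X] = Var(X) = lambda = 2.24

2.24, 2.24


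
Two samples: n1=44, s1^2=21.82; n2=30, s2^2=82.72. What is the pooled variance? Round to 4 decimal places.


sp^2 = ((n1-1)*s1^2 + (n2-1)*s2^2)/(n1+n2-2)
(n1-1)*s1^2 = 43 * 21.82 = 938.26
(n2-1)*s2^2 = 29 * 82.72 = 2398.88
numerator = 938.26 + 2398.88 = 3337.14
n1+n2-2 = 72
sp^2 = 3337.14 / 72 = 55619/1200 ≈ 46.349167

46.3492


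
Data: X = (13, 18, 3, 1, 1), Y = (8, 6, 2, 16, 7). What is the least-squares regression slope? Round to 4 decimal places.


b = sum((xi-xbar)(yi-ybar)) / sum((xi-xbar)^2)
n = 5, xbar = 36/5 = 7.2, ybar = 39/5 = 7.8
Sxy = sum((xi-xbar)(yi-ybar)) = -39.8
Sxx = sum((xi-xbar)^2) = 244.8
b = Sxy / Sxx = -199/1224 ≈ -0.162582

-0.1626


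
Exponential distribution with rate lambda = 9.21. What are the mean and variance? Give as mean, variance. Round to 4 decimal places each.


mean = 1/lam, var = 1/lam^2
mean = 1 / 9.21 = 100/921 ≈ 0.108578
lam^2 = 9.21^2 = 84.8241
var = 1 / 84.8241 ≈ 0.011789

0.1086, 0.0118
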